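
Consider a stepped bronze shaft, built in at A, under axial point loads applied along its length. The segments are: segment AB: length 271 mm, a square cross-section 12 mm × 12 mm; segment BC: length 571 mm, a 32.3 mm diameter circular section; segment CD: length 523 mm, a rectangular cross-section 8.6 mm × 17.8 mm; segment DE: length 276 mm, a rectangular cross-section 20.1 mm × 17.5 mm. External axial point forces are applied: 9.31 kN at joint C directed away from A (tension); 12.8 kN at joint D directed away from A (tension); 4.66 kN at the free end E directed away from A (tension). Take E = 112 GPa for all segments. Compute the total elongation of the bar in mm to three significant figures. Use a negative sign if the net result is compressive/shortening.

1.18 mm

Internal axial forces (sectioning from the free end, tension +): N_DE = 4.66 kN, N_CD = 17.46 kN, N_BC = 26.77 kN, N_AB = 26.77 kN.
A_AB = 144 mm².
A_BC = 819.4 mm².
A_CD = 153.1 mm².
A_DE = 351.8 mm².
δ_AB = 26770·271/(144·112000) = 0.4498 mm
δ_BC = 26770·571/(819.4·112000) = 0.1666 mm
δ_CD = 17460·523/(153.1·112000) = 0.5326 mm
δ_DE = 4660·276/(351.8·112000) = 0.03265 mm
δ = Σδ_i = 1.182 mm.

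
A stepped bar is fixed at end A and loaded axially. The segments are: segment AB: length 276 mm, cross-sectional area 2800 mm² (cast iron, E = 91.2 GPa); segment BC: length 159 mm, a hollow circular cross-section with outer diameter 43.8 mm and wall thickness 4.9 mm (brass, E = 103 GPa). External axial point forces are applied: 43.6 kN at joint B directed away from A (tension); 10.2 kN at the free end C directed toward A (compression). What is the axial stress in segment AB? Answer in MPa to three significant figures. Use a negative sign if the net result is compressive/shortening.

11.9 MPa

Internal axial forces (sectioning from the free end, tension +): N_BC = -10.2 kN, N_AB = 33.4 kN.
σ_AB = N_AB/A_AB = 33400/2800 = 11.93 MPa.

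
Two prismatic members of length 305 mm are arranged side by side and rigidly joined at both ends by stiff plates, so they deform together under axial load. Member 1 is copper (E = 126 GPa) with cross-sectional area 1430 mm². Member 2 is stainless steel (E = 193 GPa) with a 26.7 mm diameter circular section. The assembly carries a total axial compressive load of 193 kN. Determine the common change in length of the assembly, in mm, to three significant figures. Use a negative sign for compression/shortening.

-0.204 mm

A_2 = 559.9 mm².
Equal strain + equilibrium ⇒ each member carries load in proportion to AE: A₁E₁ = 180200000 N, A₂E₂ = 108100000 N, ΣAE = 288200000 N.
δ = PL/ΣAE = -193000·305/288200000 = -0.2042 mm.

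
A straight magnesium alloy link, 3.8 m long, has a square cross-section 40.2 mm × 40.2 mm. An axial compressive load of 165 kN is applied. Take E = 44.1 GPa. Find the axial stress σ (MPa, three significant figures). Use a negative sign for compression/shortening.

A = 1616 mm².
σ = N/A = -165000/1616 = -102.1 MPa.

-102 MPa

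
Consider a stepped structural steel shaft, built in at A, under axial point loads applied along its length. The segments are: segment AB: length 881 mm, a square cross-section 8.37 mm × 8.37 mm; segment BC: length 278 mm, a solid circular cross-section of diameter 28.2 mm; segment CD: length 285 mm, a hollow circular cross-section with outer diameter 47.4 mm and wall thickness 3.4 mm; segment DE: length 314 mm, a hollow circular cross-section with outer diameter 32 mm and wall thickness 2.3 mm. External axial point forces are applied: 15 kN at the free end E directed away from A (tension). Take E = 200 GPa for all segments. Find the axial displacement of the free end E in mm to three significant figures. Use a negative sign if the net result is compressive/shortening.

Internal axial forces (sectioning from the free end, tension +): N_DE = 15 kN, N_CD = 15 kN, N_BC = 15 kN, N_AB = 15 kN.
A_AB = 70.06 mm².
A_BC = 624.6 mm².
A_CD = 470 mm².
A_DE = 214.6 mm².
δ_AB = 15000·881/(70.06·200000) = 0.9432 mm
δ_BC = 15000·278/(624.6·200000) = 0.03338 mm
δ_CD = 15000·285/(470·200000) = 0.04548 mm
δ_DE = 15000·314/(214.6·200000) = 0.1097 mm
δ = Σδ_i = 1.132 mm.

1.13 mm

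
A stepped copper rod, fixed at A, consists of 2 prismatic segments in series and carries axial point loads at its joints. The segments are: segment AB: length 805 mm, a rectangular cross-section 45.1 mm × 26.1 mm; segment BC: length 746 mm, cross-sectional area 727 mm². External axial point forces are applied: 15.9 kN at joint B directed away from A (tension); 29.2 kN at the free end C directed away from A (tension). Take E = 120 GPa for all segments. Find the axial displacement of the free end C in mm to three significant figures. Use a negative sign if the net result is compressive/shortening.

0.507 mm

Internal axial forces (sectioning from the free end, tension +): N_BC = 29.2 kN, N_AB = 45.1 kN.
A_AB = 1177 mm².
δ_AB = 45100·805/(1177·120000) = 0.257 mm
δ_BC = 29200·746/(727·120000) = 0.2497 mm
δ = Σδ_i = 0.5067 mm.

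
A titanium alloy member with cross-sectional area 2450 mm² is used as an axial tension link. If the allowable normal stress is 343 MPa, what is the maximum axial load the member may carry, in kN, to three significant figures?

P_max = σ_allow · A = 343 · 2450 = 840400 N = 840.4 kN.

840 kN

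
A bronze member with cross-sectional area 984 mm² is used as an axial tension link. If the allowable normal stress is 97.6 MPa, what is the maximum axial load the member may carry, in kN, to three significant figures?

P_max = σ_allow · A = 97.6 · 984 = 96040 N = 96.04 kN.

96.0 kN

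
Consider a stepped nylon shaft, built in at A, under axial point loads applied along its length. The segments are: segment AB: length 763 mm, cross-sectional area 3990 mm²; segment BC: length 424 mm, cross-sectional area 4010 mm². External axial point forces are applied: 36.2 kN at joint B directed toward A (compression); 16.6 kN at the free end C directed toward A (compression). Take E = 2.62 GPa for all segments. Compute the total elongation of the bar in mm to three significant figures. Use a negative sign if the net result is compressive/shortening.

-4.52 mm

Internal axial forces (sectioning from the free end, tension +): N_BC = -16.6 kN, N_AB = -52.8 kN.
δ_AB = -52800·763/(3990·2620) = -3.854 mm
δ_BC = -16600·424/(4010·2620) = -0.6699 mm
δ = Σδ_i = -4.524 mm.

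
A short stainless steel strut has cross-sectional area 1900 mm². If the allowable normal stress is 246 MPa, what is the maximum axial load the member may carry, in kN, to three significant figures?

467 kN

P_max = σ_allow · A = 246 · 1900 = 467400 N = 467.4 kN.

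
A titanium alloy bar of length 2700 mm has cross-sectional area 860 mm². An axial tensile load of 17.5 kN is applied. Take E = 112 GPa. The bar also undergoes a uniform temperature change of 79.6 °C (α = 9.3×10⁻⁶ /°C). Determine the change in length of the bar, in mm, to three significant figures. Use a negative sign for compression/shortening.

2.49 mm

δ_mech = NL/(AE) = 17500·2700/(860·112000) = 0.4906 mm.
δ_thermal = αLΔT = 9.3e-6·2700·79.6 = 1.999 mm.
δ = δ_mech + δ_thermal = 2.489 mm.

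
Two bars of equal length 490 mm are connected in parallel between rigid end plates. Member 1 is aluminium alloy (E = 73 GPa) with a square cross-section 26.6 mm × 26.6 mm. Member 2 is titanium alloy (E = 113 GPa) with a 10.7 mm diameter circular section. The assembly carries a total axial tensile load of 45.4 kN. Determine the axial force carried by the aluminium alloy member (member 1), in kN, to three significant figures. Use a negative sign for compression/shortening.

A_1 = 707.6 mm².
A_2 = 89.92 mm².
Equal strain + equilibrium ⇒ each member carries load in proportion to AE: A₁E₁ = 51650000 N, A₂E₂ = 10160000 N, ΣAE = 61810000 N.
F₁ = P·A₁E₁/ΣAE = 45400·51650000/61810000 = 37940 N.

37.9 kN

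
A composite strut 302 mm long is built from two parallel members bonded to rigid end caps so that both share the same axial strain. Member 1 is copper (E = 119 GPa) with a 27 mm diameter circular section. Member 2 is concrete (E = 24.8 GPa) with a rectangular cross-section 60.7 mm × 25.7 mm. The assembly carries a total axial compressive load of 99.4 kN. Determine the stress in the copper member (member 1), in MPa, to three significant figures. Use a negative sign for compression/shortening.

A_1 = 572.6 mm².
A_2 = 1560 mm².
Equal strain + equilibrium ⇒ each member carries load in proportion to AE: A₁E₁ = 68130000 N, A₂E₂ = 38690000 N, ΣAE = 106800000 N.
σ₁ = P·E₁/ΣAE = -99400·119000/106800000 = -110.7 MPa.

-111 MPa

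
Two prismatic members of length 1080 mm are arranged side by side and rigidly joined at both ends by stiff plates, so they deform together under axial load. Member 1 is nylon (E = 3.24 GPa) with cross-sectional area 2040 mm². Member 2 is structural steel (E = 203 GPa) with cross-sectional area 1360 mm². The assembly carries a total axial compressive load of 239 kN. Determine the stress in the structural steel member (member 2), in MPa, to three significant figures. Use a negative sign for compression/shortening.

-172 MPa

Equal strain + equilibrium ⇒ each member carries load in proportion to AE: A₁E₁ = 6610000 N, A₂E₂ = 276100000 N, ΣAE = 282700000 N.
σ₂ = P·E₂/ΣAE = -239000·203000/282700000 = -171.6 MPa.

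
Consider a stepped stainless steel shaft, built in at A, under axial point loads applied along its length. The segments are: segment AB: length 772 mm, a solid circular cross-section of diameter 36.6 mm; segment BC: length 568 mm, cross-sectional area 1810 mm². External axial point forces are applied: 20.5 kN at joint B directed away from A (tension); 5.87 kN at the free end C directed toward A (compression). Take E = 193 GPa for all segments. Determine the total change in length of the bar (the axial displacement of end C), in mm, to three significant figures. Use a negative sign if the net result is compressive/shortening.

0.0461 mm

Internal axial forces (sectioning from the free end, tension +): N_BC = -5.87 kN, N_AB = 14.63 kN.
A_AB = 1052 mm².
δ_AB = 14630·772/(1052·193000) = 0.05562 mm
δ_BC = -5870·568/(1810·193000) = -0.009544 mm
δ = Σδ_i = 0.04608 mm.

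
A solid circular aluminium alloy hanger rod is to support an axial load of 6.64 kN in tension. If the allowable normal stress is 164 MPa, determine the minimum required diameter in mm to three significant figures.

Required area A ≥ P/σ_allow = 6640/164 = 40.49 mm².
For a solid circular section, d ≥ √(4A/π) = 7.18 mm.

7.18 mm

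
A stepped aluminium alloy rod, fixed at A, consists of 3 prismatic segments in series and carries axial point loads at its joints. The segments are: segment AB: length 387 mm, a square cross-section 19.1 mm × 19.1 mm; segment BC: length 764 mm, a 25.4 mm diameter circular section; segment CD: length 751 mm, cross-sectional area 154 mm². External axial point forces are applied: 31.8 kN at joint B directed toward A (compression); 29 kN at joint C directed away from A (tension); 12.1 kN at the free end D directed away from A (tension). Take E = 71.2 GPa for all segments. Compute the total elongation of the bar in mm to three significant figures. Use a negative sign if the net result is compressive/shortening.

1.84 mm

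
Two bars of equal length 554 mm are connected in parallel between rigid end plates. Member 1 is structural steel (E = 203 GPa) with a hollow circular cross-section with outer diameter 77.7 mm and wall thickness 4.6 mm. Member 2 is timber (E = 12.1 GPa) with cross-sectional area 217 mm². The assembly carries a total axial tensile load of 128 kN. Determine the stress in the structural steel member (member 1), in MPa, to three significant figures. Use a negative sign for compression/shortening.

A_1 = 1056 mm².
Equal strain + equilibrium ⇒ each member carries load in proportion to AE: A₁E₁ = 214400000 N, A₂E₂ = 2626000 N, ΣAE = 217100000 N.
σ₁ = P·E₁/ΣAE = 128000·203000/217100000 = 119.7 MPa.

120 MPa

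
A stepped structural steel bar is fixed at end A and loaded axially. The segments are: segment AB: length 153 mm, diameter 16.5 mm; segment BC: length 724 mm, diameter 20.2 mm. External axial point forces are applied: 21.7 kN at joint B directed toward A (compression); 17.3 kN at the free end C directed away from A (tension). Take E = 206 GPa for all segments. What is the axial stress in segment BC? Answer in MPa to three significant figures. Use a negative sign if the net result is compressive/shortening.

54.0 MPa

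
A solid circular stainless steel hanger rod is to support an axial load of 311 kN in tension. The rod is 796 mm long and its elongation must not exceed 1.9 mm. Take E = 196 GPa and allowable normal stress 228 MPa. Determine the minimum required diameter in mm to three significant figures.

Required area A ≥ P/σ_allow = 311000/228 = 1364 mm².
For a solid circular section, d ≥ √(4A/π) = 41.67 mm.
Elongation limit: A ≥ PL/(Eδ_allow) = 311000·796/(196000·1.9) = 664.8 mm² ⇒ d ≥ 29.09 mm.
The stress limit governs.

41.7 mm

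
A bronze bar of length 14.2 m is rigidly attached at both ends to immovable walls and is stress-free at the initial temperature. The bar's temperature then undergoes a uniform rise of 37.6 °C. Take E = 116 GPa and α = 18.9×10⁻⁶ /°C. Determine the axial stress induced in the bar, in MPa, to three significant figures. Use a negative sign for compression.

-82.4 MPa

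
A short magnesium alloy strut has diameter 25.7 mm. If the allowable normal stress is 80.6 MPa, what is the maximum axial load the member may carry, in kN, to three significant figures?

A = 518.7 mm².
P_max = σ_allow · A = 80.6 · 518.7 = 41810 N = 41.81 kN.

41.8 kN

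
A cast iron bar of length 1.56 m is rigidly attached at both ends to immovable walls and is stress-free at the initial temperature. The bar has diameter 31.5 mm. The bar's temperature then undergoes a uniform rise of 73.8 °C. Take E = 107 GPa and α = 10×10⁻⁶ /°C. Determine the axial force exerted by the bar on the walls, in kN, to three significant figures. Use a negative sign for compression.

-61.5 kN

Free thermal expansion αLΔT = 10e-6 · 1560 · 73.8 = 1.151 mm.
The walls impose strain ε = −(1.151)/1560 = -7.3800e-04; σ = Eε = 107000 · -7.3800e-04 = -78.97 MPa.
Wall reaction R = σ·A = -78.97·779.3 = -61540 N = -61.54 kN.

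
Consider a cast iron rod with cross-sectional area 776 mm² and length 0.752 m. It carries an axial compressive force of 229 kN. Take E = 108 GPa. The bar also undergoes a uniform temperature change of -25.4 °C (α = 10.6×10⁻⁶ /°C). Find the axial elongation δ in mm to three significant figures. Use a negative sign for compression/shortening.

-2.26 mm

δ_mech = NL/(AE) = -229000·752/(776·108000) = -2.055 mm.
δ_thermal = αLΔT = 10.6e-6·752·-25.4 = -0.2025 mm.
δ = δ_mech + δ_thermal = -2.257 mm.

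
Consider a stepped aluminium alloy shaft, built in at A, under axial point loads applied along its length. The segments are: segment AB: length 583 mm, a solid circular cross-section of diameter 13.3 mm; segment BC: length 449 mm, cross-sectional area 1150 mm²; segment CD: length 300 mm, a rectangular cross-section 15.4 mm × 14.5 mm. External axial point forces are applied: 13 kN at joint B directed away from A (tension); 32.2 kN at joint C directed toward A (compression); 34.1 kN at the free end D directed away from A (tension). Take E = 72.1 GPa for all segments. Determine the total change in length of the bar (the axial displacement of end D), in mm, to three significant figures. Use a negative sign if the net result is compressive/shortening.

Internal axial forces (sectioning from the free end, tension +): N_CD = 34.1 kN, N_BC = 1.9 kN, N_AB = 14.9 kN.
A_AB = 138.9 mm².
A_CD = 223.3 mm².
δ_AB = 14900·583/(138.9·72100) = 0.8672 mm
δ_BC = 1900·449/(1150·72100) = 0.01029 mm
δ_CD = 34100·300/(223.3·72100) = 0.6354 mm
δ = Σδ_i = 1.513 mm.

1.51 mm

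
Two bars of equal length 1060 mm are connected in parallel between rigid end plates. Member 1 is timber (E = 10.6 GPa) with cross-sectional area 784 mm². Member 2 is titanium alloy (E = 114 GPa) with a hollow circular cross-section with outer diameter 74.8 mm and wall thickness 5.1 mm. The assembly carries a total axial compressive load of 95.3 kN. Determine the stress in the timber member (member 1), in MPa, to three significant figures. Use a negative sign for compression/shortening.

-7.45 MPa

A_2 = 1117 mm².
Equal strain + equilibrium ⇒ each member carries load in proportion to AE: A₁E₁ = 8310000 N, A₂E₂ = 127300000 N, ΣAE = 135600000 N.
σ₁ = P·E₁/ΣAE = -95300·10600/135600000 = -7.449 MPa.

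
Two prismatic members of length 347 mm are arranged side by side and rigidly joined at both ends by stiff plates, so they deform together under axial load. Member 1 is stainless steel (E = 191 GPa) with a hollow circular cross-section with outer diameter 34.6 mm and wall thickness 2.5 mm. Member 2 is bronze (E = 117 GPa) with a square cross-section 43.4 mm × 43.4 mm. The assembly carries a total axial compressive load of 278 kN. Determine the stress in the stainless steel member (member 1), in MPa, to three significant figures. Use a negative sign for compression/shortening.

A_1 = 252.1 mm².
A_2 = 1884 mm².
Equal strain + equilibrium ⇒ each member carries load in proportion to AE: A₁E₁ = 48150000 N, A₂E₂ = 220400000 N, ΣAE = 268500000 N.
σ₁ = P·E₁/ΣAE = -278000·191000/268500000 = -197.7 MPa.

-198 MPa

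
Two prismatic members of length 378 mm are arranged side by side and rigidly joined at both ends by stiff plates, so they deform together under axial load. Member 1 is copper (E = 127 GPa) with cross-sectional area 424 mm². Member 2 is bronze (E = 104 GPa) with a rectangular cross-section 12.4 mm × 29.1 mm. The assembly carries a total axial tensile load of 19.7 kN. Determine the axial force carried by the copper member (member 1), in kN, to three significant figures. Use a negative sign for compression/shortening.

A_2 = 360.8 mm².
Equal strain + equilibrium ⇒ each member carries load in proportion to AE: A₁E₁ = 53850000 N, A₂E₂ = 37530000 N, ΣAE = 91380000 N.
F₁ = P·A₁E₁/ΣAE = 19700·53850000/91380000 = 11610 N.

11.6 kN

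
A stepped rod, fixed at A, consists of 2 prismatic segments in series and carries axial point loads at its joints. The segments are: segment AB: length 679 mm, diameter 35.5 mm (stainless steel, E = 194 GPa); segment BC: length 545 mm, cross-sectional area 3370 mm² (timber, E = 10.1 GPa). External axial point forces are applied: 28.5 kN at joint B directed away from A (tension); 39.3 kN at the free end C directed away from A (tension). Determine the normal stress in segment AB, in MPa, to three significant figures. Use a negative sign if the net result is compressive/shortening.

68.5 MPa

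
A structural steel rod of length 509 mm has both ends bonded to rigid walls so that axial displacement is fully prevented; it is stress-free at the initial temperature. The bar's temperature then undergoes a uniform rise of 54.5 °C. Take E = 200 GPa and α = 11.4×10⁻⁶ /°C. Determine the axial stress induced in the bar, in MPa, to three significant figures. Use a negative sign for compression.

-124 MPa

Free thermal expansion αLΔT = 11.4e-6 · 509 · 54.5 = 0.3162 mm.
The walls impose strain ε = −(0.3162)/509 = -6.2130e-04; σ = Eε = 200000 · -6.2130e-04 = -124.3 MPa.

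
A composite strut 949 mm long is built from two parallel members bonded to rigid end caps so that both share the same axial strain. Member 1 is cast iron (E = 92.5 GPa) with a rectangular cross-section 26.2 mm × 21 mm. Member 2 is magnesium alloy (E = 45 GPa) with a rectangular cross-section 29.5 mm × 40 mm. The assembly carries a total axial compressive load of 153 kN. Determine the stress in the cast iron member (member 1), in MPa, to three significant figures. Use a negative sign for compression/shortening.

-136 MPa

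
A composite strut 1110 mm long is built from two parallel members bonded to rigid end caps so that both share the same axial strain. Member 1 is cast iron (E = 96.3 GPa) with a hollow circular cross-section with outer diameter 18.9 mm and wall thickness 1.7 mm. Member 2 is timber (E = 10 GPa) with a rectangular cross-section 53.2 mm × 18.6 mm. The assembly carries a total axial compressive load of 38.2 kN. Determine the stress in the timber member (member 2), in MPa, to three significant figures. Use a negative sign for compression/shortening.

A_1 = 91.86 mm².
A_2 = 989.5 mm².
Equal strain + equilibrium ⇒ each member carries load in proportion to AE: A₁E₁ = 8846000 N, A₂E₂ = 9895000 N, ΣAE = 18740000 N.
σ₂ = P·E₂/ΣAE = -38200·10000/18740000 = -20.38 MPa.

-20.4 MPa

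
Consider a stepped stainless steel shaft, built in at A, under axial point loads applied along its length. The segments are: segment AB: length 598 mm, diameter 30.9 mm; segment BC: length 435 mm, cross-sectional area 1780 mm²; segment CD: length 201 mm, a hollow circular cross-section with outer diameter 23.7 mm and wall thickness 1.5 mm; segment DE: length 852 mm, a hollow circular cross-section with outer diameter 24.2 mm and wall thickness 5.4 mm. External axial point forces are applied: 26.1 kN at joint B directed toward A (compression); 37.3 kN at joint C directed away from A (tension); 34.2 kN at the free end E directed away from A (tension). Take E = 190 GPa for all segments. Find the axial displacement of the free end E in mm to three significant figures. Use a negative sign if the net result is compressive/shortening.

Internal axial forces (sectioning from the free end, tension +): N_DE = 34.2 kN, N_CD = 34.2 kN, N_BC = 71.5 kN, N_AB = 45.4 kN.
A_AB = 749.9 mm².
A_CD = 104.6 mm².
A_DE = 318.9 mm².
δ_AB = 45400·598/(749.9·190000) = 0.1905 mm
δ_BC = 71500·435/(1780·190000) = 0.09196 mm
δ_CD = 34200·201/(104.6·190000) = 0.3458 mm
δ_DE = 34200·852/(318.9·190000) = 0.4809 mm
δ = Σδ_i = 1.109 mm.

1.11 mm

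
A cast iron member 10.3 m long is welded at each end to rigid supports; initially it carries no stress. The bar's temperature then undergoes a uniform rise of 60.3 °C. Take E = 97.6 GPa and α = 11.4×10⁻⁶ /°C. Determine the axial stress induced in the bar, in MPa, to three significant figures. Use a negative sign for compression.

-67.1 MPa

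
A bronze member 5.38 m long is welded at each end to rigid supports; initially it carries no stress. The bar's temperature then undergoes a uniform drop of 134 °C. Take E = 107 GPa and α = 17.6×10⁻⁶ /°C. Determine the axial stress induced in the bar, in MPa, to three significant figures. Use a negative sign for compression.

252 MPa

Free thermal expansion αLΔT = 17.6e-6 · 5380 · -134 = -12.69 mm.
The walls impose strain ε = −(-12.69)/5380 = 2.3584e-03; σ = Eε = 107000 · 2.3584e-03 = 252.3 MPa.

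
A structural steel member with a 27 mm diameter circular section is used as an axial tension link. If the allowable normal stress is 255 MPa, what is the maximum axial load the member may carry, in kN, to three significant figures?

146 kN

A = 572.6 mm².
P_max = σ_allow · A = 255 · 572.6 = 146000 N = 146 kN.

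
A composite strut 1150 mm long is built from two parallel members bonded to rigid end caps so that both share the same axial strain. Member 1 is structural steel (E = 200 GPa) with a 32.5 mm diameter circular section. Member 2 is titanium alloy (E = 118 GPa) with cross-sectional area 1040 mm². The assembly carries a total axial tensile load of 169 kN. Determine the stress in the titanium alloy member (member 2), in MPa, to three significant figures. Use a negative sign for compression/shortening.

69.1 MPa

A_1 = 829.6 mm².
Equal strain + equilibrium ⇒ each member carries load in proportion to AE: A₁E₁ = 165900000 N, A₂E₂ = 122700000 N, ΣAE = 288600000 N.
σ₂ = P·E₂/ΣAE = 169000·118000/288600000 = 69.09 MPa.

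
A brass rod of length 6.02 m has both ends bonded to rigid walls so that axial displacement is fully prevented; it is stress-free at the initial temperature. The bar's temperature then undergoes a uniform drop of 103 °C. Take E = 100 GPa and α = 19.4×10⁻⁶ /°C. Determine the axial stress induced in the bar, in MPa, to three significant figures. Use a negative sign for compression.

200 MPa

Free thermal expansion αLΔT = 19.4e-6 · 6020 · -103 = -12.03 mm.
The walls impose strain ε = −(-12.03)/6020 = 1.9982e-03; σ = Eε = 100000 · 1.9982e-03 = 199.8 MPa.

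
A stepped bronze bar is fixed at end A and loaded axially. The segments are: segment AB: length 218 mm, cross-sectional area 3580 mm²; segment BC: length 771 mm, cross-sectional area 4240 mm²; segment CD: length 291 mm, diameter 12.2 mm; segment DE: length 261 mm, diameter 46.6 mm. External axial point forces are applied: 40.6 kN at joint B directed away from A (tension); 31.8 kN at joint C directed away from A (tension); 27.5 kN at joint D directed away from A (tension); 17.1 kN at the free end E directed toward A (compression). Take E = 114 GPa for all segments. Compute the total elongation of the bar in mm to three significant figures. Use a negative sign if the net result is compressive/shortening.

Internal axial forces (sectioning from the free end, tension +): N_DE = -17.1 kN, N_CD = 10.4 kN, N_BC = 42.2 kN, N_AB = 82.8 kN.
A_CD = 116.9 mm².
A_DE = 1706 mm².
δ_AB = 82800·218/(3580·114000) = 0.04423 mm
δ_BC = 42200·771/(4240·114000) = 0.06731 mm
δ_CD = 10400·291/(116.9·114000) = 0.2271 mm
δ_DE = -17100·261/(1706·114000) = -0.02295 mm
δ = Σδ_i = 0.3157 mm.

0.316 mm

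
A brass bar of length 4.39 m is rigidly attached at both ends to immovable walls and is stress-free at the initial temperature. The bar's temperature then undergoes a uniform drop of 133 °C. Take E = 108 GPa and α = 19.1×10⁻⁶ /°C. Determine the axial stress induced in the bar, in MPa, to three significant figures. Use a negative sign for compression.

Free thermal expansion αLΔT = 19.1e-6 · 4390 · -133 = -11.15 mm.
The walls impose strain ε = −(-11.15)/4390 = 2.5403e-03; σ = Eε = 108000 · 2.5403e-03 = 274.4 MPa.

274 MPa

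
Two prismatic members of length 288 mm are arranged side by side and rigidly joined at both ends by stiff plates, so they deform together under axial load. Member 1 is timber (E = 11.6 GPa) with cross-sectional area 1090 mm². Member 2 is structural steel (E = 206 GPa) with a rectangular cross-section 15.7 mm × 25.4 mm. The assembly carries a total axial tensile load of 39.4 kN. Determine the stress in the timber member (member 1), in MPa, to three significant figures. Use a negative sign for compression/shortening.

4.82 MPa

A_2 = 398.8 mm².
Equal strain + equilibrium ⇒ each member carries load in proportion to AE: A₁E₁ = 12640000 N, A₂E₂ = 82150000 N, ΣAE = 94790000 N.
σ₁ = P·E₁/ΣAE = 39400·11600/94790000 = 4.821 MPa.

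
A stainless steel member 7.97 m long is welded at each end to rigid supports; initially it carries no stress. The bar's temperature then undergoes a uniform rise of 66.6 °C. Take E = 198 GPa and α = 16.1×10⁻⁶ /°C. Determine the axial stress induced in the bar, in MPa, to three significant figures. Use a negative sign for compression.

Free thermal expansion αLΔT = 16.1e-6 · 7970 · 66.6 = 8.546 mm.
The walls impose strain ε = −(8.546)/7970 = -1.0723e-03; σ = Eε = 198000 · -1.0723e-03 = -212.3 MPa.

-212 MPa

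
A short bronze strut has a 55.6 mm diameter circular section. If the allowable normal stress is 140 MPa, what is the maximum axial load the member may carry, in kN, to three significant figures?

A = 2428 mm².
P_max = σ_allow · A = 140 · 2428 = 339900 N = 339.9 kN.

340 kN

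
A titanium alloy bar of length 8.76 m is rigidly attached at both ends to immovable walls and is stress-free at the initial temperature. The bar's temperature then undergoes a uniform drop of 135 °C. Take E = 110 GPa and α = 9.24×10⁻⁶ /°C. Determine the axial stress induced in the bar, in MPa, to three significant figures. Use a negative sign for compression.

137 MPa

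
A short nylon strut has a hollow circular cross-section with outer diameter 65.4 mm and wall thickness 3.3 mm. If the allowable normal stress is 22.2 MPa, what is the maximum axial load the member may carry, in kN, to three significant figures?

14.3 kN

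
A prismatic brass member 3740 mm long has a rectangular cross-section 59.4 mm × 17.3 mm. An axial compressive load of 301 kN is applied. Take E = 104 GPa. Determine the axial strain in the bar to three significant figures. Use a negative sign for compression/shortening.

-0.00282

A = 1028 mm².
σ = N/A = -292.9 MPa; ε = σ/E = -292.9/104000 = -2.816e-03.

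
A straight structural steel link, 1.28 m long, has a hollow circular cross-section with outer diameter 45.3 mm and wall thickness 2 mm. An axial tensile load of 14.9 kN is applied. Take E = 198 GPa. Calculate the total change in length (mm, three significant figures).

0.354 mm

A = 272.1 mm².
δ_mech = NL/(AE) = 14900·1280/(272.1·198000) = 0.354 mm.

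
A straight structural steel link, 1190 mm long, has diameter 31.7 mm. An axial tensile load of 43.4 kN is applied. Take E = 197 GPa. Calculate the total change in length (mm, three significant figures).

0.332 mm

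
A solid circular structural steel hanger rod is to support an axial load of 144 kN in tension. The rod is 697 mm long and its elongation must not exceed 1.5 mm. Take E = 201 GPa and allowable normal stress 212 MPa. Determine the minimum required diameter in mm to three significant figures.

Required area A ≥ P/σ_allow = 144000/212 = 679.2 mm².
For a solid circular section, d ≥ √(4A/π) = 29.41 mm.
Elongation limit: A ≥ PL/(Eδ_allow) = 144000·697/(201000·1.5) = 332.9 mm² ⇒ d ≥ 20.59 mm.
The stress limit governs.

29.4 mm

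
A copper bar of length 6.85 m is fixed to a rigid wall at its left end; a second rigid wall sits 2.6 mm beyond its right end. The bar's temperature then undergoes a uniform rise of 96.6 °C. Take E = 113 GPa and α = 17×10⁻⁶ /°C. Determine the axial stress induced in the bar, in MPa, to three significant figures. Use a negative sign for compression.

-143 MPa

Free thermal expansion αLΔT = 17e-6 · 6850 · 96.6 = 11.25 mm.
The walls engage after the gap closes; constrained expansion = 11.25 − 2.6 = 8.649 mm.
The walls impose strain ε = −(8.649)/6850 = -1.2626e-03; σ = Eε = 113000 · -1.2626e-03 = -142.7 MPa.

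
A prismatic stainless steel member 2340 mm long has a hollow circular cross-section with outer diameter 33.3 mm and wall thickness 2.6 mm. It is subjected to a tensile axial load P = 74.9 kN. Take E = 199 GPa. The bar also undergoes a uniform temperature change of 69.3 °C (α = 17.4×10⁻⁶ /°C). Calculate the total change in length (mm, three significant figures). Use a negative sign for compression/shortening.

A = 250.8 mm².
δ_mech = NL/(AE) = 74900·2340/(250.8·199000) = 3.512 mm.
δ_thermal = αLΔT = 17.4e-6·2340·69.3 = 2.822 mm.
δ = δ_mech + δ_thermal = 6.334 mm.

6.33 mm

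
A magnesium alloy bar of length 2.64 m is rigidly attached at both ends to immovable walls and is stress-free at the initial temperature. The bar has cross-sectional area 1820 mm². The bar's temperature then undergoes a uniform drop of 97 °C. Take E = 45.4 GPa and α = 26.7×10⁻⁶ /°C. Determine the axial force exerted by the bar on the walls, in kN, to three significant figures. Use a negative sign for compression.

214 kN

Free thermal expansion αLΔT = 26.7e-6 · 2640 · -97 = -6.837 mm.
The walls impose strain ε = −(-6.837)/2640 = 2.5899e-03; σ = Eε = 45400 · 2.5899e-03 = 117.6 MPa.
Wall reaction R = σ·A = 117.6·1820 = 214000 N = 214 kN.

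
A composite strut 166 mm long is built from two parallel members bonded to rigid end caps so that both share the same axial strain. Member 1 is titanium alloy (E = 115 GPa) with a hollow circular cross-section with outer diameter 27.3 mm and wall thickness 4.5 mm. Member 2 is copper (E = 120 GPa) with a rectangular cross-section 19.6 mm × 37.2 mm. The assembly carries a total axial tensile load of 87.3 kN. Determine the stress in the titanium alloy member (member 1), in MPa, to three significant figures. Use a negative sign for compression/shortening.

80.6 MPa

A_1 = 322.3 mm².
A_2 = 729.1 mm².
Equal strain + equilibrium ⇒ each member carries load in proportion to AE: A₁E₁ = 37070000 N, A₂E₂ = 87490000 N, ΣAE = 124600000 N.
σ₁ = P·E₁/ΣAE = 87300·115000/124600000 = 80.6 MPa.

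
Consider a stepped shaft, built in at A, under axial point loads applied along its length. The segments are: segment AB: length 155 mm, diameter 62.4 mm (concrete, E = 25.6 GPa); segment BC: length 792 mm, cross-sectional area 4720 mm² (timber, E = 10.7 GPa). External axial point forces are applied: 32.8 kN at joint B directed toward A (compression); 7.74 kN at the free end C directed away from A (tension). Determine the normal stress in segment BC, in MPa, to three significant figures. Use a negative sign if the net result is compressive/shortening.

1.64 MPa

Internal axial forces (sectioning from the free end, tension +): N_BC = 7.74 kN, N_AB = -25.06 kN.
σ_BC = N_BC/A_BC = 7740/4720 = 1.64 MPa.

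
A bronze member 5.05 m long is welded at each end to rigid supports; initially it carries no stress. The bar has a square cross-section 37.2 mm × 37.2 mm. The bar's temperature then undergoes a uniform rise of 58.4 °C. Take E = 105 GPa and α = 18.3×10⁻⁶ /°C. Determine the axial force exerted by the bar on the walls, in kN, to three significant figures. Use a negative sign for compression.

Free thermal expansion αLΔT = 18.3e-6 · 5050 · 58.4 = 5.397 mm.
The walls impose strain ε = −(5.397)/5050 = -1.0687e-03; σ = Eε = 105000 · -1.0687e-03 = -112.2 MPa.
Wall reaction R = σ·A = -112.2·1384 = -155300 N = -155.3 kN.

-155 kN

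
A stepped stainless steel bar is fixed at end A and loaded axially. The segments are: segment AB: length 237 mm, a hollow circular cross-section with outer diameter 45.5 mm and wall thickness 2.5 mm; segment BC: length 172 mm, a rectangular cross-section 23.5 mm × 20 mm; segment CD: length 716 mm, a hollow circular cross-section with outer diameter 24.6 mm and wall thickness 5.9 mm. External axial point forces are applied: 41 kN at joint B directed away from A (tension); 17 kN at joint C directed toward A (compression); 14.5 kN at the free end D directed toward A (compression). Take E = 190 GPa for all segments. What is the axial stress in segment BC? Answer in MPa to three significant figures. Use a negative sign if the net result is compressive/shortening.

Internal axial forces (sectioning from the free end, tension +): N_CD = -14.5 kN, N_BC = -31.5 kN, N_AB = 9.5 kN.
A_BC = 470 mm².
σ_BC = N_BC/A_BC = -31500/470 = -67.02 MPa.

-67.0 MPa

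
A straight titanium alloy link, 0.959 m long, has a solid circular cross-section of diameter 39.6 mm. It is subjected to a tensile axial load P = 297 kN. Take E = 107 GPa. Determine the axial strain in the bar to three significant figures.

A = 1232 mm².
σ = N/A = 241.1 MPa; ε = σ/E = 241.1/107000 = 2.254e-03.

0.00225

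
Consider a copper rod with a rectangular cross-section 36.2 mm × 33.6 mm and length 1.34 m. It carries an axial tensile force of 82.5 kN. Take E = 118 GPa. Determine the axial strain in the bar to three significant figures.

5.75e-04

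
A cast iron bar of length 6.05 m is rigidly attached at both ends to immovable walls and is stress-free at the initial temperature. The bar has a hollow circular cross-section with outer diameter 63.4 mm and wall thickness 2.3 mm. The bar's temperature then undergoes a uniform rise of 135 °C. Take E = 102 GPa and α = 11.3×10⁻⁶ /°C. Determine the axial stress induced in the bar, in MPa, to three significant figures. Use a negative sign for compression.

Free thermal expansion αLΔT = 11.3e-6 · 6050 · 135 = 9.229 mm.
The walls impose strain ε = −(9.229)/6050 = -1.5255e-03; σ = Eε = 102000 · -1.5255e-03 = -155.6 MPa.

-156 MPa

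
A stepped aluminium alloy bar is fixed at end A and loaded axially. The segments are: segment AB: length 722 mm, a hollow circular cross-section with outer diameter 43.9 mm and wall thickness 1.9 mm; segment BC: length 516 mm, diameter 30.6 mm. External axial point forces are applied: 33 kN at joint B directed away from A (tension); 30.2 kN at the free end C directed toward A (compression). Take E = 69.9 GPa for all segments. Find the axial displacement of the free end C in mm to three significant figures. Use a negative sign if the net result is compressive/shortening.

-0.188 mm

Internal axial forces (sectioning from the free end, tension +): N_BC = -30.2 kN, N_AB = 2.8 kN.
A_AB = 250.7 mm².
A_BC = 735.4 mm².
δ_AB = 2800·722/(250.7·69900) = 0.1154 mm
δ_BC = -30200·516/(735.4·69900) = -0.3031 mm
δ = Σδ_i = -0.1878 mm.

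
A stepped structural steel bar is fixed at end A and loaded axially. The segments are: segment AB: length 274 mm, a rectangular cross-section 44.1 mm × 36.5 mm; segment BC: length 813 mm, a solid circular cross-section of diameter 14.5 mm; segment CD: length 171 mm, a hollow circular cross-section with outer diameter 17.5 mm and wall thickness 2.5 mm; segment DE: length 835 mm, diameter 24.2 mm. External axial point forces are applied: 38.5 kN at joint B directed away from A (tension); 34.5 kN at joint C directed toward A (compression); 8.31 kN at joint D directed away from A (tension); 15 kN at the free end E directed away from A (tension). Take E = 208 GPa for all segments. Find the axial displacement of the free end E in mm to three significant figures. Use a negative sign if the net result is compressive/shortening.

0.0511 mm

Internal axial forces (sectioning from the free end, tension +): N_DE = 15 kN, N_CD = 23.31 kN, N_BC = -11.19 kN, N_AB = 27.31 kN.
A_AB = 1610 mm².
A_BC = 165.1 mm².
A_CD = 117.8 mm².
A_DE = 460 mm².
δ_AB = 27310·274/(1610·208000) = 0.02235 mm
δ_BC = -11190·813/(165.1·208000) = -0.2649 mm
δ_CD = 23310·171/(117.8·208000) = 0.1627 mm
δ_DE = 15000·835/(460·208000) = 0.1309 mm
δ = Σδ_i = 0.05106 mm.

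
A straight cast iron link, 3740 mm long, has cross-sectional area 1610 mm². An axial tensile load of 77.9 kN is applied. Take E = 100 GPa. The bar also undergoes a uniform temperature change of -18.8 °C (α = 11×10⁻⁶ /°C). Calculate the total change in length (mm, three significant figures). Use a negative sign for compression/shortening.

δ_mech = NL/(AE) = 77900·3740/(1610·100000) = 1.81 mm.
δ_thermal = αLΔT = 11e-6·3740·-18.8 = -0.7734 mm.
δ = δ_mech + δ_thermal = 1.036 mm.

1.04 mm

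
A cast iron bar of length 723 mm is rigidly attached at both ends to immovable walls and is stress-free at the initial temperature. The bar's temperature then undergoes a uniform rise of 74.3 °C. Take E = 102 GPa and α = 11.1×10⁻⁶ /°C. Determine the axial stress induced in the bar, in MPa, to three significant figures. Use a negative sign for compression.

Free thermal expansion αLΔT = 11.1e-6 · 723 · 74.3 = 0.5963 mm.
The walls impose strain ε = −(0.5963)/723 = -8.2473e-04; σ = Eε = 102000 · -8.2473e-04 = -84.12 MPa.

-84.1 MPa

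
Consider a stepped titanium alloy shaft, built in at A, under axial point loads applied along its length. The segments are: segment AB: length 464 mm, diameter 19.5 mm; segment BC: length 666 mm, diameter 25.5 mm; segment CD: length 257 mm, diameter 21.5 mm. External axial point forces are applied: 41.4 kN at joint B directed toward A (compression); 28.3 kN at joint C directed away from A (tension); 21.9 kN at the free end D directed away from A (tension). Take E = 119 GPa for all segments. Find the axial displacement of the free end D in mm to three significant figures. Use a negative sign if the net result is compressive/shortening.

Internal axial forces (sectioning from the free end, tension +): N_CD = 21.9 kN, N_BC = 50.2 kN, N_AB = 8.8 kN.
A_AB = 298.6 mm².
A_BC = 510.7 mm².
A_CD = 363.1 mm².
δ_AB = 8800·464/(298.6·119000) = 0.1149 mm
δ_BC = 50200·666/(510.7·119000) = 0.5501 mm
δ_CD = 21900·257/(363.1·119000) = 0.1303 mm
δ = Σδ_i = 0.7953 mm.

0.795 mm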